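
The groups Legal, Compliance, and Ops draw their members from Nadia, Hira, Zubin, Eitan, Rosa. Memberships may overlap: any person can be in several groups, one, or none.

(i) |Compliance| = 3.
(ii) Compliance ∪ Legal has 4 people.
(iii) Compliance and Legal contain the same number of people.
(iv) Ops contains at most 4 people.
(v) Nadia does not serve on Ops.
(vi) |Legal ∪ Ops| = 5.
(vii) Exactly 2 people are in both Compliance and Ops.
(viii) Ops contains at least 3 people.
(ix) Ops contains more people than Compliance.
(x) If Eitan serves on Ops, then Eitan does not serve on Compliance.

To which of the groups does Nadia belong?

From (v): Nadia ∉ Ops.
Suppose Nadia ∉ Legal: no assignment then satisfies all the clues, so Nadia ∈ Legal.

Nadia: Compliance, Legal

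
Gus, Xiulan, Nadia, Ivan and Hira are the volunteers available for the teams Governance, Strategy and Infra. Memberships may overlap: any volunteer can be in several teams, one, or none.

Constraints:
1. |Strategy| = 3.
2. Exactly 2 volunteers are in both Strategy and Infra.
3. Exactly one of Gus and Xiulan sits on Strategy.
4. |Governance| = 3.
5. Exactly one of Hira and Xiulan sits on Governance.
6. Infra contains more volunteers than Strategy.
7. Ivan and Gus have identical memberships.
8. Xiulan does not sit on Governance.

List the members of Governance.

From (8): Xiulan ∉ Governance.
(5) (exactly one): Hira ∈ Governance.
Suppose Gus ∉ Governance: no assignment then satisfies all the clues, so Gus ∈ Governance.

Governance = {Gus, Hira, Ivan}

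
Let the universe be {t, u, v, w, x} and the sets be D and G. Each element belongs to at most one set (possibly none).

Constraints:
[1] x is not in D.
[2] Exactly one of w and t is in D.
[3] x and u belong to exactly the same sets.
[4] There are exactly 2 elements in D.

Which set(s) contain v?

v: D

From (1): x ∉ D.
(3): u matches x: u ∉ D.
Suppose v ∉ D: no assignment then satisfies all the clues, so v ∈ D.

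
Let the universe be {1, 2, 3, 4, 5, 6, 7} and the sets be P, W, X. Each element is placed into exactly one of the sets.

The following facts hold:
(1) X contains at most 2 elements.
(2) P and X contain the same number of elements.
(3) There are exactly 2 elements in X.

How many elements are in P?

2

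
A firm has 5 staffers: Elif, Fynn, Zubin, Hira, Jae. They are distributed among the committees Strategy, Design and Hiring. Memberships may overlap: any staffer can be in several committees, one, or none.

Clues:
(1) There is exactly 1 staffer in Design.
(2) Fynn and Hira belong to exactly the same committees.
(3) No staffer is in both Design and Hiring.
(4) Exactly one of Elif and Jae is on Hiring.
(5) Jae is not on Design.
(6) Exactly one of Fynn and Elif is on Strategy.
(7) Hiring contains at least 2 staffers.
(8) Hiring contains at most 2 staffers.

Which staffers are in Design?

Design = {Elif}

From (5): Jae ∉ Design.
Suppose Elif ∉ Design: no assignment then satisfies all the clues, so Elif ∈ Design.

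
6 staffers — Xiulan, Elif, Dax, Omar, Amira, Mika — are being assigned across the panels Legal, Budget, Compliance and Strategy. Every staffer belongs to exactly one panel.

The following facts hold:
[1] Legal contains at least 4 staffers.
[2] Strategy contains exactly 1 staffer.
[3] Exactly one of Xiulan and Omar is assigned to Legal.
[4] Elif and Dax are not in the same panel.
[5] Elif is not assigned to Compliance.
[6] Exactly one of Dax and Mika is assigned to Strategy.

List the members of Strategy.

Strategy = {Dax}

From (5): Elif ∉ Compliance.
Suppose Xiulan ∈ Strategy: no assignment then satisfies all the clues, so Xiulan ∉ Strategy.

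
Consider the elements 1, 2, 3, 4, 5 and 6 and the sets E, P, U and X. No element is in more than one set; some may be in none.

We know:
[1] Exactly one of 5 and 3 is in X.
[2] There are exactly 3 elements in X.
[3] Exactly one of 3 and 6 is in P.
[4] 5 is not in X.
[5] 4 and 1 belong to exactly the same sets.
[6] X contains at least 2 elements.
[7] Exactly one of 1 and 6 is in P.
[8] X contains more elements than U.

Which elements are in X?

X = {1, 3, 4}

From (4): 5 ∉ X.
(1) (exactly one): 3 ∈ X.
(3) (exactly one): 6 ∈ P.
(7) (exactly one): 1 ∉ P.
(5): 4 matches 1: 4 ∉ P.
Suppose 1 ∉ X: no assignment then satisfies all the clues, so 1 ∈ X.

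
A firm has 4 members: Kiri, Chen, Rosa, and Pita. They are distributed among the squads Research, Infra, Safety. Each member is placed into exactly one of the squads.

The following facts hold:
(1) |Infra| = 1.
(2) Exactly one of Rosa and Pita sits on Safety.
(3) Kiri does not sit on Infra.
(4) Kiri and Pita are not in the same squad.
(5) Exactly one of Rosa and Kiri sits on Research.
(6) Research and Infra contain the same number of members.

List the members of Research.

Research = {Kiri}

From (3): Kiri ∉ Infra.
Suppose Kiri ∉ Research: no assignment then satisfies all the clues, so Kiri ∈ Research.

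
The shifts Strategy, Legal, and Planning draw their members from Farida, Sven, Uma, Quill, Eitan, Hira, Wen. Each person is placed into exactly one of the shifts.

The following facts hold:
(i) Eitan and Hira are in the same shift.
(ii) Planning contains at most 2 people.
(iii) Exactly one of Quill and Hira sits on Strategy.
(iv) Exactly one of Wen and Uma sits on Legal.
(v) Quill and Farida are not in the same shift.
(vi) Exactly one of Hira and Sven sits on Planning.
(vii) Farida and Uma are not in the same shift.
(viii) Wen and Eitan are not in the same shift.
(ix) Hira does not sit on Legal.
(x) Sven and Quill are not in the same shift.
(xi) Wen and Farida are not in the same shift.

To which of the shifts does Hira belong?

From (ix): Hira ∉ Legal.
(i): Eitan matches Hira: Eitan ∉ Legal.
Suppose Hira ∉ Strategy: no assignment then satisfies all the clues, so Hira ∈ Strategy.

Hira: Strategy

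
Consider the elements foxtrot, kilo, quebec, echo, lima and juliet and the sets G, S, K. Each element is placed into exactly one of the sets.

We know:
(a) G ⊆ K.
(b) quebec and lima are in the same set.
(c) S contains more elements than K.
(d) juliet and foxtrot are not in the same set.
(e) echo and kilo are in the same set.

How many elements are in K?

1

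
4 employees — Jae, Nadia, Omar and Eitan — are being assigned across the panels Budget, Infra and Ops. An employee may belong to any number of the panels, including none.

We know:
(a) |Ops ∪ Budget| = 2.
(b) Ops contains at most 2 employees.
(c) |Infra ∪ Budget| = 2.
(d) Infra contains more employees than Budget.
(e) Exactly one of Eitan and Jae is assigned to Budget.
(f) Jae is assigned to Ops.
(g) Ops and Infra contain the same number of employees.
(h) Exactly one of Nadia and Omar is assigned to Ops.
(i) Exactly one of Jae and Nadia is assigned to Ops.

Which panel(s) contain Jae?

Jae: Budget, Infra, Ops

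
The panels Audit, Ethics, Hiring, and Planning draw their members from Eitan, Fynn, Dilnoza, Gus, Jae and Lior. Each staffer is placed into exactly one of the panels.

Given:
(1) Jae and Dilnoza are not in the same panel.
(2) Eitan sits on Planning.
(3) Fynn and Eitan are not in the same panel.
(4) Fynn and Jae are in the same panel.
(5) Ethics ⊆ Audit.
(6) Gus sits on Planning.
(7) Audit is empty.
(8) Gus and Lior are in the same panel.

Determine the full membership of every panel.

Audit = {}; Ethics = {}; Hiring = {Fynn, Jae}; Planning = {Dilnoza, Eitan, Gus, Lior}

From (2): Eitan ∈ Planning.
From (6): Gus ∈ Planning.
(3): Fynn ∉ Planning.
(4): Jae matches Fynn: Jae ∉ Planning.
(7): Audit already has 0, so the rest are out.
(8): Lior matches Gus: Lior ∉ Ethics.
(8): Lior matches Gus: Lior ∉ Hiring.
(8): Lior matches Gus: Lior ∈ Planning.
(5) contrapositive: Fynn ∉ Ethics.
(5) contrapositive: Dilnoza ∉ Ethics.
(5) contrapositive: Jae ∉ Ethics.
Only one panel left: Dilnoza ∈ Planning.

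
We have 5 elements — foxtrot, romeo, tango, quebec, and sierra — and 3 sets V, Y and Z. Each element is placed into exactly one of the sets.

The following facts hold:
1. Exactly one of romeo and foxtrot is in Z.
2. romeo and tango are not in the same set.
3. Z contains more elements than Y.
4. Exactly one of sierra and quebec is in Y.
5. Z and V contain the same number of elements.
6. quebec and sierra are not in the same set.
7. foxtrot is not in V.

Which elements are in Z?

Z = {foxtrot, tango}

From (7): foxtrot ∉ V.
Suppose foxtrot ∉ Z: no assignment then satisfies all the clues, so foxtrot ∈ Z.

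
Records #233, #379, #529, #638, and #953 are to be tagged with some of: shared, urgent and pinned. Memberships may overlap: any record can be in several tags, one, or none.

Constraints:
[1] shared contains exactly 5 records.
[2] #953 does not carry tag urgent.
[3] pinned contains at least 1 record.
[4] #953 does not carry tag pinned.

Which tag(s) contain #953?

From (2): #953 ∉ urgent.
From (4): #953 ∉ pinned.
(1): only 5 candidates remain for shared, so all are in.

#953: shared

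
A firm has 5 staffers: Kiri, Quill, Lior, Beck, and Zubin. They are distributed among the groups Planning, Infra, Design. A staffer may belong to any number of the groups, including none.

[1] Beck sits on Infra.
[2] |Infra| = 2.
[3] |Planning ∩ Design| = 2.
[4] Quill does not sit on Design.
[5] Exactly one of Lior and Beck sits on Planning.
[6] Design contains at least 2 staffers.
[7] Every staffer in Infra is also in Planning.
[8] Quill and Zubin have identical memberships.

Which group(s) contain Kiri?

Kiri: Design, Infra, Planning

From (1): Beck ∈ Infra.
From (4): Quill ∉ Design.
(7) with Beck ∈ Infra: Beck ∈ Planning.
(8): Zubin matches Quill: Zubin ∉ Design.
(5) (exactly one): Lior ∉ Planning.
(7) contrapositive: Lior ∉ Infra.
Suppose Kiri ∉ Planning: no assignment then satisfies all the clues, so Kiri ∈ Planning.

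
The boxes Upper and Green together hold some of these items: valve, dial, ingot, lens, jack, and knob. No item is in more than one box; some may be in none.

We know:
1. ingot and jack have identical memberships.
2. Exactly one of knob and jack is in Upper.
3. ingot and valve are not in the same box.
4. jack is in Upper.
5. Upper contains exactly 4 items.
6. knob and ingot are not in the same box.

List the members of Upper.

From (4): jack ∈ Upper.
(1): ingot matches jack: ingot ∈ Upper.
(2) (exactly one): knob ∉ Upper.
(3): valve ∉ Upper.
(5): only 4 candidates remain for Upper, so all are in.

Upper = {dial, ingot, jack, lens}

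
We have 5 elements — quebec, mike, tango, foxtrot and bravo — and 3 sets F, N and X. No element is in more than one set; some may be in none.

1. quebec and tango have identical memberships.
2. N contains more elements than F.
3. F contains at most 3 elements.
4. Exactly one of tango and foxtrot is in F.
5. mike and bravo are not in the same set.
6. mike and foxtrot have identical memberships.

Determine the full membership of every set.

F = {foxtrot, mike}; N = {bravo, quebec, tango}; X = {}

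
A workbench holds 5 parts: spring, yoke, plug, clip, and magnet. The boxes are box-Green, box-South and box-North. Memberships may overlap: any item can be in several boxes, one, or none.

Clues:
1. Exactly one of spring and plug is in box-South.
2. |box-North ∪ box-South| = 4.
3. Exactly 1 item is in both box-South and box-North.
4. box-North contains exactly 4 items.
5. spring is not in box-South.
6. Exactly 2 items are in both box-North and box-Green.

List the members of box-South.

box-South = {plug}

From (5): spring ∉ box-South.
(1) (exactly one): plug ∈ box-South.
Suppose yoke ∈ box-South: no assignment then satisfies all the clues, so yoke ∉ box-South.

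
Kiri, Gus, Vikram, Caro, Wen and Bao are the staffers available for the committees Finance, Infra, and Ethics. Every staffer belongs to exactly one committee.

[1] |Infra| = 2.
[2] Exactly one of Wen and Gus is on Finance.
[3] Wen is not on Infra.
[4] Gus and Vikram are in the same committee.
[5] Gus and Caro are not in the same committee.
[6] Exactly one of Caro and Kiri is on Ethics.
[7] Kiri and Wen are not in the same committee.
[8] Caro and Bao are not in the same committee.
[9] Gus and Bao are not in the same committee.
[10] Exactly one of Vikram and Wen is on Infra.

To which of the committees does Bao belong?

From (3): Wen ∉ Infra.
(10) (exactly one): Vikram ∈ Infra.
(4): Gus matches Vikram: Gus ∉ Finance.
(4): Gus matches Vikram: Gus ∈ Infra.
(5): Caro ∉ Infra.
(9): Bao ∉ Infra.
(1): Infra already has 2, so the rest are out.
(2) (exactly one): Wen ∈ Finance.
(7): Kiri ∉ Finance.
Only one committee left: Kiri ∈ Ethics.
(6) (exactly one): Caro ∉ Ethics.
Only one committee left: Bao ∈ Ethics.

Bao: Ethics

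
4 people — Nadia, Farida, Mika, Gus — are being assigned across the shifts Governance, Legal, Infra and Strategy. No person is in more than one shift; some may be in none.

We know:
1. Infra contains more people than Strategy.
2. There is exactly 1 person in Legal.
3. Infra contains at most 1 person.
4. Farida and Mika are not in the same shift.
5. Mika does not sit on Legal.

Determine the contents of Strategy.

Strategy = {}

From (5): Mika ∉ Legal.
Suppose Nadia ∈ Strategy: no assignment then satisfies all the clues, so Nadia ∉ Strategy.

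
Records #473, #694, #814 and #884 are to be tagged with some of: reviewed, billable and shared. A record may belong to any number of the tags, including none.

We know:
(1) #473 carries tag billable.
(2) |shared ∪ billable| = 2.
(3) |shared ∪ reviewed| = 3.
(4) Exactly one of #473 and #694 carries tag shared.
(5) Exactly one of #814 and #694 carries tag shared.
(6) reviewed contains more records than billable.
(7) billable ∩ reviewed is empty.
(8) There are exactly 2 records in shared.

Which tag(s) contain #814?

#814: reviewed, shared

From (1): #473 ∈ billable.
(7) (disjoint): #473 ∉ reviewed.
Suppose #814 ∉ reviewed: no assignment then satisfies all the clues, so #814 ∈ reviewed.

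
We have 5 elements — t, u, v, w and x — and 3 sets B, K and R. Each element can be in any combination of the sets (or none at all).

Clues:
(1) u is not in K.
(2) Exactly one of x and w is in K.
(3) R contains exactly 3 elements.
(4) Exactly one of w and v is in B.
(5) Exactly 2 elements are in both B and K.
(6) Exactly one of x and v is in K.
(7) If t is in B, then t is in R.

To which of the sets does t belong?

t: B, K, R

From (1): u ∉ K.
Suppose t ∉ B: no assignment then satisfies all the clues, so t ∈ B.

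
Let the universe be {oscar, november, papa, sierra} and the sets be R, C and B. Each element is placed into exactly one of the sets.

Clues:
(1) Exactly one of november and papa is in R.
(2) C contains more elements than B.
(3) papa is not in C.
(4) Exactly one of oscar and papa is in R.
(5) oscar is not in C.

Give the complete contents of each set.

R = {papa}; C = {november, sierra}; B = {oscar}

From (3): papa ∉ C.
From (5): oscar ∉ C.
Suppose oscar ∈ R: no assignment then satisfies all the clues, so oscar ∉ R.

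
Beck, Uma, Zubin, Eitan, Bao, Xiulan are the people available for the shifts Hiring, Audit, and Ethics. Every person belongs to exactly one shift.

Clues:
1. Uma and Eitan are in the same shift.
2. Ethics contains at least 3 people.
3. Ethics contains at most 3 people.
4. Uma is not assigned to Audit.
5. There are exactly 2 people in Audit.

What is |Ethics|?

3

From (4): Uma ∉ Audit.
(1): Eitan matches Uma: Eitan ∉ Audit.
Suppose Uma ∈ Hiring: no assignment then satisfies all the clues, so Uma ∉ Hiring.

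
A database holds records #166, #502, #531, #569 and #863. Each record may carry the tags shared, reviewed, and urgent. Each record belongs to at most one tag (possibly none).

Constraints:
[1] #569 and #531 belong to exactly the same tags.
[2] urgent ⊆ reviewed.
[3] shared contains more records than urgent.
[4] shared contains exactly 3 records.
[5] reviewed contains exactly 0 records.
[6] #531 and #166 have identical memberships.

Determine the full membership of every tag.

(5): reviewed already has 0, so the rest are out.
(2) contrapositive: #166 ∉ urgent.
(2) contrapositive: #502 ∉ urgent.
(2) contrapositive: #531 ∉ urgent.
(2) contrapositive: #569 ∉ urgent.
(2) contrapositive: #863 ∉ urgent.
Suppose #166 ∉ shared: no assignment then satisfies all the clues, so #166 ∈ shared.

shared = {#166, #531, #569}; reviewed = {}; urgent = {}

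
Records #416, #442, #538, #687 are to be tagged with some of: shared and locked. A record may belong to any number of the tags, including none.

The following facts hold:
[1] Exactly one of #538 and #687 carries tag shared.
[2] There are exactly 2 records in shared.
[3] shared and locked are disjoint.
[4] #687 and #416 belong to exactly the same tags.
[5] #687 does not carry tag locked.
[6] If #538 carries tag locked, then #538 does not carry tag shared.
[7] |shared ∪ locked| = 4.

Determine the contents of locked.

locked = {#442, #538}

From (5): #687 ∉ locked.
(4): #416 matches #687: #416 ∉ locked.
Suppose #442 ∉ locked: no assignment then satisfies all the clues, so #442 ∈ locked.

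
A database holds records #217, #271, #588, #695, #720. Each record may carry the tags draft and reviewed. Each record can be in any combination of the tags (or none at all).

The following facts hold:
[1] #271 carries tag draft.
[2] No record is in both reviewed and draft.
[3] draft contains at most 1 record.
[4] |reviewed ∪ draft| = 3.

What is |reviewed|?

2

From (1): #271 ∈ draft.
(2) (disjoint): #271 ∉ reviewed.
(3): draft already has 1, so the rest are out.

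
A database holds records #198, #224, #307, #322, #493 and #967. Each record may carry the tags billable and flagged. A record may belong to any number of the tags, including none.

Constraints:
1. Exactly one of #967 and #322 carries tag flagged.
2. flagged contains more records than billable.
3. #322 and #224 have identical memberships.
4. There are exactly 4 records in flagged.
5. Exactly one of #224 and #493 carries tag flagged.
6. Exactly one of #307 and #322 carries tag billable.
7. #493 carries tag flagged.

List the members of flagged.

flagged = {#198, #307, #493, #967}

From (7): #493 ∈ flagged.
(5) (exactly one): #224 ∉ flagged.
(3): #322 matches #224: #322 ∉ flagged.
(4): only 4 candidates remain for flagged, so all are in.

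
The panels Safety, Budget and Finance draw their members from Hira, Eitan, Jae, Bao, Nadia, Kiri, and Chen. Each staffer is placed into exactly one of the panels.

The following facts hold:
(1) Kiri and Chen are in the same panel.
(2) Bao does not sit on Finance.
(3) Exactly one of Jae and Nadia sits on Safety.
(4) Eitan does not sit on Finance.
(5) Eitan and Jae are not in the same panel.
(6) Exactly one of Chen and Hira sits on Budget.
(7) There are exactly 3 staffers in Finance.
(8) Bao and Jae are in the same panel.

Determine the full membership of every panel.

Safety = {Bao, Jae}; Budget = {Eitan, Hira}; Finance = {Chen, Kiri, Nadia}

From (2): Bao ∉ Finance.
From (4): Eitan ∉ Finance.
(8): Jae matches Bao: Jae ∉ Finance.
Suppose Hira ∈ Safety: no assignment then satisfies all the clues, so Hira ∉ Safety.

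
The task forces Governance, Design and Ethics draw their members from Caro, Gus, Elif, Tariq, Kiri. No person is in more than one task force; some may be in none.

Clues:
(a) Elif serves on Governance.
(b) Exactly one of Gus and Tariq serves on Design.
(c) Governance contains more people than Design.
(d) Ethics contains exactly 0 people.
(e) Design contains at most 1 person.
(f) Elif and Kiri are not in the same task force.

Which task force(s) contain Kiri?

Kiri: none

From (a): Elif ∈ Governance.
(d): Ethics already has 0, so the rest are out.
(f): Kiri ∉ Governance.
Suppose Kiri ∈ Design: no assignment then satisfies all the clues, so Kiri ∉ Design.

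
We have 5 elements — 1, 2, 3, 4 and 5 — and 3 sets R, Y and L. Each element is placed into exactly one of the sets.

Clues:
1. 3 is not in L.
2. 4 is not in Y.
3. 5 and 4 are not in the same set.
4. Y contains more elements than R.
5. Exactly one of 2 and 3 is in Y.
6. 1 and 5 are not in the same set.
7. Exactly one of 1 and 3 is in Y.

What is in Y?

Y = {3, 5}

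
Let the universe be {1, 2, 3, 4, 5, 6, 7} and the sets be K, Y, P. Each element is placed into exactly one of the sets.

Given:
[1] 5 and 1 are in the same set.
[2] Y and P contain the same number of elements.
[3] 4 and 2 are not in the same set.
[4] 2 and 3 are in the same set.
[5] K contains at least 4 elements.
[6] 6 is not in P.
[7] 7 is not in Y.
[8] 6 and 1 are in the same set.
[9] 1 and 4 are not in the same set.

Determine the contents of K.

K = {1, 2, 3, 5, 6}

From (6): 6 ∉ P.
From (7): 7 ∉ Y.
(8): 1 matches 6: 1 ∉ P.
(1): 5 matches 1: 5 ∉ P.
Suppose 1 ∉ K: no assignment then satisfies all the clues, so 1 ∈ K.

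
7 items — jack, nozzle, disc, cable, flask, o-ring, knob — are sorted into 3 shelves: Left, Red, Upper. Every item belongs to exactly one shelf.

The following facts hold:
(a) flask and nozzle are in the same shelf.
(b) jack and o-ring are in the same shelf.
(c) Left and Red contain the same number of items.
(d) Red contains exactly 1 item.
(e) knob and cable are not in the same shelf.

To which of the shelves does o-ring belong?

o-ring: Upper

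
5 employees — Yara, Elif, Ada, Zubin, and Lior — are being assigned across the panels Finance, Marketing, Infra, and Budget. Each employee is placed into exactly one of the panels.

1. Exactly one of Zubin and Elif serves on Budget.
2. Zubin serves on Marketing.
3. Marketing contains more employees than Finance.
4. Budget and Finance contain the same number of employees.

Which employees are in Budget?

Budget = {Elif}

From (2): Zubin ∈ Marketing.
(1) (exactly one): Elif ∈ Budget.
Suppose Yara ∈ Budget: no assignment then satisfies all the clues, so Yara ∉ Budget.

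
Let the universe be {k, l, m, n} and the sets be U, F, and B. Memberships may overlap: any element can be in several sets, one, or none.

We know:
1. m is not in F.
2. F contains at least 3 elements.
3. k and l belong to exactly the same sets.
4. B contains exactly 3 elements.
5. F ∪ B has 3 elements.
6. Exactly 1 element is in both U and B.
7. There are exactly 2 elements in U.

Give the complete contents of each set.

From (1): m ∉ F.
(2): only 3 candidates remain for F, so all are in.
Suppose k ∈ U: no assignment then satisfies all the clues, so k ∉ U.

U = {m, n}; F = {k, l, n}; B = {k, l, n}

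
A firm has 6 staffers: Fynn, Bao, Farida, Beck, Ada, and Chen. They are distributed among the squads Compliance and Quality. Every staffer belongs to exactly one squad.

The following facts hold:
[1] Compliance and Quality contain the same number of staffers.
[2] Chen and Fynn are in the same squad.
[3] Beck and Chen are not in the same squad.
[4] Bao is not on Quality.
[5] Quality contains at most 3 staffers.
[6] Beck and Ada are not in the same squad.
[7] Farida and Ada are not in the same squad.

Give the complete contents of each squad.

Compliance = {Bao, Beck, Farida}; Quality = {Ada, Chen, Fynn}

From (4): Bao ∉ Quality.
Only one squad left: Bao ∈ Compliance.
Suppose Fynn ∈ Compliance: no assignment then satisfies all the clues, so Fynn ∉ Compliance.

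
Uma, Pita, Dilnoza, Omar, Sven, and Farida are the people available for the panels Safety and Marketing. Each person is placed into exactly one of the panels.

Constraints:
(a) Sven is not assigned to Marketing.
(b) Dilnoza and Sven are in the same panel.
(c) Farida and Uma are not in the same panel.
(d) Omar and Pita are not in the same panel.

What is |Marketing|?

2

From (a): Sven ∉ Marketing.
(b): Dilnoza matches Sven: Dilnoza ∉ Marketing.
Only one panel left: Dilnoza ∈ Safety.
Only one panel left: Sven ∈ Safety.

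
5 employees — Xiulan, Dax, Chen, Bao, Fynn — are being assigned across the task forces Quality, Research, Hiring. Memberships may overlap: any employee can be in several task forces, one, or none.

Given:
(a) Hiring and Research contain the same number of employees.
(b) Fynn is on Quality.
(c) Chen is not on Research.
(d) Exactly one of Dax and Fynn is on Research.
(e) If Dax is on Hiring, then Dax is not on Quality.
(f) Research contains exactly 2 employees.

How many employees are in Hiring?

2

From (b): Fynn ∈ Quality.
From (c): Chen ∉ Research.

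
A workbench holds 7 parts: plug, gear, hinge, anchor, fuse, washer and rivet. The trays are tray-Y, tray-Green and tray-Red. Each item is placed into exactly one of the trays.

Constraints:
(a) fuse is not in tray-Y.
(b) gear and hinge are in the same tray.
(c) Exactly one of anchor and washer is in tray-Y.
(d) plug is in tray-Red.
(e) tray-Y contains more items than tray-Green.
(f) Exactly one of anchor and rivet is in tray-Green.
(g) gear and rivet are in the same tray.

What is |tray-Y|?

4

From (a): fuse ∉ tray-Y.
From (d): plug ∈ tray-Red.
Suppose gear ∉ tray-Y: no assignment then satisfies all the clues, so gear ∈ tray-Y.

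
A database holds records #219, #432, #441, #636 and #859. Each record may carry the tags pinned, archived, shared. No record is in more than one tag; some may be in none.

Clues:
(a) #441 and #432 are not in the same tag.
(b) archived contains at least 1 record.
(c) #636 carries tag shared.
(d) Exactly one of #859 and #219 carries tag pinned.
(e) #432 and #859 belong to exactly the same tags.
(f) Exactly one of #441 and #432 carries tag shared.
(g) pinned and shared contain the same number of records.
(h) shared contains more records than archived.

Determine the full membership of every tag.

From (c): #636 ∈ shared.
Suppose #219 ∈ pinned: no assignment then satisfies all the clues, so #219 ∉ pinned.

pinned = {#432, #859}; archived = {#219}; shared = {#441, #636}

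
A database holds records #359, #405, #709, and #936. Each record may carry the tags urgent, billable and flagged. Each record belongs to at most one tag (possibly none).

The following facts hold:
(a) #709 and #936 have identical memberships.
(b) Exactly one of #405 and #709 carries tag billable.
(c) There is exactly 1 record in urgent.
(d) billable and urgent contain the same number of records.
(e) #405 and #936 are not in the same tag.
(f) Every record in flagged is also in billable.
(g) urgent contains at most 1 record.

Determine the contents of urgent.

urgent = {#359}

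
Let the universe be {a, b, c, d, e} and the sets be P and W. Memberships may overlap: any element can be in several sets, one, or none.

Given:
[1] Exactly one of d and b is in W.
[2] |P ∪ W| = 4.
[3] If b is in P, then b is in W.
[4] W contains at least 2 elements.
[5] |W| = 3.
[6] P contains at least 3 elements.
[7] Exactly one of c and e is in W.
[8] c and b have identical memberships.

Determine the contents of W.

W = {a, b, c}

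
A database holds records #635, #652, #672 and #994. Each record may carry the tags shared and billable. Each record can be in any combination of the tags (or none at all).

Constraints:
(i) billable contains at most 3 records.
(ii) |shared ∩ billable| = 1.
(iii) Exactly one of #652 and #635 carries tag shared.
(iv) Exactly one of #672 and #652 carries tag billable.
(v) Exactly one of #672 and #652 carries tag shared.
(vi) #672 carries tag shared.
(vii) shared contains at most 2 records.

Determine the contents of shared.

From (vi): #672 ∈ shared.
(v) (exactly one): #652 ∉ shared.
(iii) (exactly one): #635 ∈ shared.
(vii): shared already has 2, so the rest are out.

shared = {#635, #672}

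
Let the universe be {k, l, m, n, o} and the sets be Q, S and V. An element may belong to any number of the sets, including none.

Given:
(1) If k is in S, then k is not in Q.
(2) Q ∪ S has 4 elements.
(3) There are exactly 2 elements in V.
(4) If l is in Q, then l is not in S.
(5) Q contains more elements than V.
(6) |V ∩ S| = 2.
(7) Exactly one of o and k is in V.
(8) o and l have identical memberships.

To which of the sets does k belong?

k: S, V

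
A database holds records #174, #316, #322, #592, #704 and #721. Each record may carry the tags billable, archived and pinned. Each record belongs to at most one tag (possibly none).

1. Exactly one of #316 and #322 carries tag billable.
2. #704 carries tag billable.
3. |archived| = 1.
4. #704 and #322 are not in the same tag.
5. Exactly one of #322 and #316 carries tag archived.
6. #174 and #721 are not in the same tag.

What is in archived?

From (2): #704 ∈ billable.
(4): #322 ∉ billable.
(1) (exactly one): #316 ∈ billable.
(5) (exactly one): #322 ∈ archived.
(3): archived already has 1, so the rest are out.

archived = {#322}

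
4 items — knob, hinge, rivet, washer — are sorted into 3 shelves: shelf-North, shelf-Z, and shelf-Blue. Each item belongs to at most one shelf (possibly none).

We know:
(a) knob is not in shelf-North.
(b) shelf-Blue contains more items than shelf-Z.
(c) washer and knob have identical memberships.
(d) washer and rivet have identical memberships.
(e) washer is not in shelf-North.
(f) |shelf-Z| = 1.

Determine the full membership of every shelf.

shelf-North = {}; shelf-Z = {hinge}; shelf-Blue = {knob, rivet, washer}

From (a): knob ∉ shelf-North.
From (e): washer ∉ shelf-North.
(d): rivet matches washer: rivet ∉ shelf-North.
Suppose knob ∈ shelf-Z: no assignment then satisfies all the clues, so knob ∉ shelf-Z.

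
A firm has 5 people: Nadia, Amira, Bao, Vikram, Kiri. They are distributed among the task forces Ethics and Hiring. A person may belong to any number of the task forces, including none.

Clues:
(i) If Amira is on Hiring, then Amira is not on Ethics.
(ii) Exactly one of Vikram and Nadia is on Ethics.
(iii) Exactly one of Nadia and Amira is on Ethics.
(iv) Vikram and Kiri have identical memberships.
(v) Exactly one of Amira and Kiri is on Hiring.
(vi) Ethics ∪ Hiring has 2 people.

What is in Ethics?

Ethics = {Nadia}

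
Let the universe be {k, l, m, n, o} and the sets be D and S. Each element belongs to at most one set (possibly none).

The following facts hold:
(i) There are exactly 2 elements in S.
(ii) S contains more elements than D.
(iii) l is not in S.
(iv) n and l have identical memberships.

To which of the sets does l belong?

From (iii): l ∉ S.
(iv): n matches l: n ∉ S.
Suppose l ∈ D: no assignment then satisfies all the clues, so l ∉ D.

l: none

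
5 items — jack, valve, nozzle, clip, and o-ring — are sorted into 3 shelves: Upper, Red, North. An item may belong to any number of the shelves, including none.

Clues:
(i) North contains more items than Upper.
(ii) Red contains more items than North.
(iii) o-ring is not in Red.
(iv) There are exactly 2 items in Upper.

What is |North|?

3

From (iii): o-ring ∉ Red.
Suppose jack ∉ Red: no assignment then satisfies all the clues, so jack ∈ Red.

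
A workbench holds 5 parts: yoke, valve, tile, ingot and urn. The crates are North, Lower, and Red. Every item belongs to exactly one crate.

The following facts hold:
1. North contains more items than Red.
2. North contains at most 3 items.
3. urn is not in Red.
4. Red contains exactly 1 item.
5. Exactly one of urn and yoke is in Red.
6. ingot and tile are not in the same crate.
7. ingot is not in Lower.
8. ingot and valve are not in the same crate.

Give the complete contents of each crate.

North = {ingot, urn}; Lower = {tile, valve}; Red = {yoke}

From (3): urn ∉ Red.
From (7): ingot ∉ Lower.
(5) (exactly one): yoke ∈ Red.
(4): Red already has 1, so the rest are out.
Only one crate left: ingot ∈ North.
(6): tile ∉ North.
(8): valve ∉ North.
Only one crate left: valve ∈ Lower.
Only one crate left: tile ∈ Lower.
Suppose urn ∉ North: no assignment then satisfies all the clues, so urn ∈ North.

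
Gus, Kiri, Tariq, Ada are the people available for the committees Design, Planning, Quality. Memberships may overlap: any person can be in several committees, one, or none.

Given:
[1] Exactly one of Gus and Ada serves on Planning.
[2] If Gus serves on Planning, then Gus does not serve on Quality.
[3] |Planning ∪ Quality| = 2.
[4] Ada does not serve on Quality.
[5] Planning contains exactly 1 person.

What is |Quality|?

1

From (4): Ada ∉ Quality.
Suppose Kiri ∈ Planning: no assignment then satisfies all the clues, so Kiri ∉ Planning.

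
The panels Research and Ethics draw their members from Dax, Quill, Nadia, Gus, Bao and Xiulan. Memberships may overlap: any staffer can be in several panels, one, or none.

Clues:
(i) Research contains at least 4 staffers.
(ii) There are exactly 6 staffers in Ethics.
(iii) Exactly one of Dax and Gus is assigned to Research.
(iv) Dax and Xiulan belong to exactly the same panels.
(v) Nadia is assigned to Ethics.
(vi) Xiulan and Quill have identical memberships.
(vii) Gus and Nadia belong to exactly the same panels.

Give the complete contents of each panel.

Research = {Bao, Dax, Quill, Xiulan}; Ethics = {Bao, Dax, Gus, Nadia, Quill, Xiulan}

From (v): Nadia ∈ Ethics.
(ii): only 6 candidates remain for Ethics, so all are in.
Suppose Dax ∉ Research: no assignment then satisfies all the clues, so Dax ∈ Research.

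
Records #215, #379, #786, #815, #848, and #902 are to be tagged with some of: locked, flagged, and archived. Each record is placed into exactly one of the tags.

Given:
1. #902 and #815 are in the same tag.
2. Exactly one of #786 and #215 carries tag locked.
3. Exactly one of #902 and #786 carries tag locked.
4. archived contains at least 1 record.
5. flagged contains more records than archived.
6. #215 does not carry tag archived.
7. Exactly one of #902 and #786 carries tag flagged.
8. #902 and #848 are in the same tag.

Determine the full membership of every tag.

locked = {#786}; flagged = {#215, #815, #848, #902}; archived = {#379}

From (6): #215 ∉ archived.
Suppose #215 ∈ locked: no assignment then satisfies all the clues, so #215 ∉ locked.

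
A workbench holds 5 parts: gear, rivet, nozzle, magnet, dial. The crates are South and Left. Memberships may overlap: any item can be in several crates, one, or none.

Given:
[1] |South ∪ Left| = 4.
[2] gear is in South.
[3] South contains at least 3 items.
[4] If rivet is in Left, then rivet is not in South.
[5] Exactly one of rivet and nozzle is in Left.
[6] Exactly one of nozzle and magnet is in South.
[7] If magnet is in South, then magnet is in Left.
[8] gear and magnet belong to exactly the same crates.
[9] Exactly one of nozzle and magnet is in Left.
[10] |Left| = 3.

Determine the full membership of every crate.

South = {dial, gear, magnet}; Left = {gear, magnet, rivet}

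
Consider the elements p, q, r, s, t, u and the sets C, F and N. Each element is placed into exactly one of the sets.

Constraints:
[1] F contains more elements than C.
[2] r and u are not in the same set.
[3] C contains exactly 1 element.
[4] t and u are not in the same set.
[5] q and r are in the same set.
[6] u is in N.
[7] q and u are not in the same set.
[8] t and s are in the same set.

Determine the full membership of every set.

C = {p}; F = {q, r, s, t}; N = {u}

From (6): u ∈ N.
(2): r ∉ N.
(4): t ∉ N.
(5): q matches r: q ∉ N.
(8): s matches t: s ∉ N.
Suppose p ∉ C: no assignment then satisfies all the clues, so p ∈ C.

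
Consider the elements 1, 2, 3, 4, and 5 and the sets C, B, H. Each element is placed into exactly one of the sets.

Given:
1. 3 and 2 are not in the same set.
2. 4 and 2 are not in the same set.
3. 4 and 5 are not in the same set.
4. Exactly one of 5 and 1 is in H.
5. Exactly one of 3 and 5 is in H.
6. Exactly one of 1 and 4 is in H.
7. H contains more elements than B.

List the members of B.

B = {4}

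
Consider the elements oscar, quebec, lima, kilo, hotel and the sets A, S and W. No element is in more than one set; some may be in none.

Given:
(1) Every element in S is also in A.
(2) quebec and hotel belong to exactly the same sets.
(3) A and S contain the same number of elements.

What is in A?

A = {}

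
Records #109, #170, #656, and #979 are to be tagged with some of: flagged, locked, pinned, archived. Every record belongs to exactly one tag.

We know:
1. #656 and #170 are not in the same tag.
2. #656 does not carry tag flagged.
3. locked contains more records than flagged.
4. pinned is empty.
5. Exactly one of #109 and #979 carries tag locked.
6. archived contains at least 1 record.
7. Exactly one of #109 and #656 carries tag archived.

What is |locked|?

2

From (2): #656 ∉ flagged.
(4): pinned already has 0, so the rest are out.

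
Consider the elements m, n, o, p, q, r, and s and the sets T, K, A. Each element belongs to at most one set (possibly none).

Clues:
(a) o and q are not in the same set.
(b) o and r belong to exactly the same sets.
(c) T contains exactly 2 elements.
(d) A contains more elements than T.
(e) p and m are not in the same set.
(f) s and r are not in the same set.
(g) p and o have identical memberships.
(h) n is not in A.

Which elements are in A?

A = {o, p, r}

From (h): n ∉ A.
Suppose m ∈ A: no assignment then satisfies all the clues, so m ∉ A.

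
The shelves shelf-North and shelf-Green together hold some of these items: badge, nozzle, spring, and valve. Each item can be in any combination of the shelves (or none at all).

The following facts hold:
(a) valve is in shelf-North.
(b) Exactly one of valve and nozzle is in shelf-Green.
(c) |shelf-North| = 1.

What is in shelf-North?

From (a): valve ∈ shelf-North.
(c): shelf-North already has 1, so the rest are out.

shelf-North = {valve}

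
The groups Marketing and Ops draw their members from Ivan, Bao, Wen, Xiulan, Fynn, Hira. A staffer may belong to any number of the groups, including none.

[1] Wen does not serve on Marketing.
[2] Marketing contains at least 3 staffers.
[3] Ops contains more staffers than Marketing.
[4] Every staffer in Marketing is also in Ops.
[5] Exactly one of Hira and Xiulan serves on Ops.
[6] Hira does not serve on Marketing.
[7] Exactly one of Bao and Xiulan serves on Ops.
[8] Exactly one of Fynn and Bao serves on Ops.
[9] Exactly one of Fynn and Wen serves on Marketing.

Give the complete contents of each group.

Marketing = {Fynn, Ivan, Xiulan}; Ops = {Fynn, Ivan, Wen, Xiulan}

From (1): Wen ∉ Marketing.
From (6): Hira ∉ Marketing.
(9) (exactly one): Fynn ∈ Marketing.
(4) with Fynn ∈ Marketing: Fynn ∈ Ops.
(8) (exactly one): Bao ∉ Ops.
(4) contrapositive: Bao ∉ Marketing.
(7) (exactly one): Xiulan ∈ Ops.
(2): only 3 candidates remain for Marketing, so all are in.
(4) with Ivan ∈ Marketing: Ivan ∈ Ops.
(5) (exactly one): Hira ∉ Ops.
Suppose Wen ∉ Ops: no assignment then satisfies all the clues, so Wen ∈ Ops.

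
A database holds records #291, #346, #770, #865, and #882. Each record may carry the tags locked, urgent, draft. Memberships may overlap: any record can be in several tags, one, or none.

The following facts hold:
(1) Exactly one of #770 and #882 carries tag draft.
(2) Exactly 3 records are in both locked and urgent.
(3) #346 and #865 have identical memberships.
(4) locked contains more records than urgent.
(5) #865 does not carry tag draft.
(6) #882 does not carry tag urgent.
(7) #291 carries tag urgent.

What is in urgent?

urgent = {#291, #346, #865}

From (5): #865 ∉ draft.
From (6): #882 ∉ urgent.
From (7): #291 ∈ urgent.
(3): #346 matches #865: #346 ∉ draft.
Suppose #346 ∉ urgent: no assignment then satisfies all the clues, so #346 ∈ urgent.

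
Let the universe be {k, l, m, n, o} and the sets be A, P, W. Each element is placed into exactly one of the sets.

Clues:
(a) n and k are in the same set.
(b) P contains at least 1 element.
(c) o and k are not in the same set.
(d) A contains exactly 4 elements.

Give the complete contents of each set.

A = {k, l, m, n}; P = {o}; W = {}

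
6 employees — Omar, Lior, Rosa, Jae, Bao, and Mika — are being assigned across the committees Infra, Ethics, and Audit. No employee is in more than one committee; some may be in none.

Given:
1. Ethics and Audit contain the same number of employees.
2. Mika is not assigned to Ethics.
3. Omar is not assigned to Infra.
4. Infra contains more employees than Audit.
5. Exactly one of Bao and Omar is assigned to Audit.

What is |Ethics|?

1

From (2): Mika ∉ Ethics.
From (3): Omar ∉ Infra.
Suppose Lior ∈ Audit: no assignment then satisfies all the clues, so Lior ∉ Audit.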